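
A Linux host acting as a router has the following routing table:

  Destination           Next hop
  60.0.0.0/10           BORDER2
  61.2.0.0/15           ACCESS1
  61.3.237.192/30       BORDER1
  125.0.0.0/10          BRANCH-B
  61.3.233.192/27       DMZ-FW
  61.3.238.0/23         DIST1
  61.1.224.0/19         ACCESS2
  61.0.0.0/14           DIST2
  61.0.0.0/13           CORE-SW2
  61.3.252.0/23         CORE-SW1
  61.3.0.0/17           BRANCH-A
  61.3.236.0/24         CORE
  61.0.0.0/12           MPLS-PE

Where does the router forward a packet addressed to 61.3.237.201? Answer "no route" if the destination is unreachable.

Routes whose prefix contains 61.3.237.201:
  61.0.0.0/12 (61.0.0.0 - 61.15.255.255) -> MPLS-PE
  61.0.0.0/13 (61.0.0.0 - 61.7.255.255) -> CORE-SW2
  61.0.0.0/14 (61.0.0.0 - 61.3.255.255) -> DIST2
  61.2.0.0/15 (61.2.0.0 - 61.3.255.255) -> ACCESS1
More-specific entries that do NOT match:
  61.3.237.192/30 (61.3.237.192 - 61.3.237.195) does not contain 61.3.237.201
  61.3.233.192/27 (61.3.233.192 - 61.3.233.223) does not contain 61.3.237.201
  61.3.236.0/24 (61.3.236.0 - 61.3.236.255) does not contain 61.3.237.201
  61.3.238.0/23 (61.3.238.0 - 61.3.239.255) does not contain 61.3.237.201
  61.3.252.0/23 (61.3.252.0 - 61.3.253.255) does not contain 61.3.237.201
  61.1.224.0/19 (61.1.224.0 - 61.1.255.255) does not contain 61.3.237.201
  61.3.0.0/17 (61.3.0.0 - 61.3.127.255) does not contain 61.3.237.201
Longest matching prefix is /15 -> next hop ACCESS1.

ACCESS1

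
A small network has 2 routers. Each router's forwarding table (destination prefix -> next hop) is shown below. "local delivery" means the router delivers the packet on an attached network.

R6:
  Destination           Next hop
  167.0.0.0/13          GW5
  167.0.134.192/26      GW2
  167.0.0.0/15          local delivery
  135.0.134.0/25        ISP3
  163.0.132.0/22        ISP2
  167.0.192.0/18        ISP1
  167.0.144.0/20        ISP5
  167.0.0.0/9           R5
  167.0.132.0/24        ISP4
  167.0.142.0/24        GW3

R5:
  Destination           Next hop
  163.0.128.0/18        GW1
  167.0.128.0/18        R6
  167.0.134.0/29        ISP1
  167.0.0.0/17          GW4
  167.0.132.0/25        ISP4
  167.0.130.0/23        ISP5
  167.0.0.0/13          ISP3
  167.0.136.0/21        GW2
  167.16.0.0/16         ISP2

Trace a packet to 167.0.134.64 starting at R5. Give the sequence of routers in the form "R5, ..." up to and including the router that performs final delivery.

At R5: longest match for 167.0.134.64 is 167.0.128.0/18 -> R6
At R6: longest match for 167.0.134.64 is 167.0.0.0/15 -> local delivery

R5, R6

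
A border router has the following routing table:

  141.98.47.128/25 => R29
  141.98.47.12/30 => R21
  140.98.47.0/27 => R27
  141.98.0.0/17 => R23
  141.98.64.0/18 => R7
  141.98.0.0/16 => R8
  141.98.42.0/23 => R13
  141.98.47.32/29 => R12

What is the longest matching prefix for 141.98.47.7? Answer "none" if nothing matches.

Entries matching 141.98.47.7:
  141.98.0.0/16 (141.98.0.0 - 141.98.255.255)
  141.98.0.0/17 (141.98.0.0 - 141.98.127.255)
Most specific is 141.98.0.0/17.

141.98.0.0/17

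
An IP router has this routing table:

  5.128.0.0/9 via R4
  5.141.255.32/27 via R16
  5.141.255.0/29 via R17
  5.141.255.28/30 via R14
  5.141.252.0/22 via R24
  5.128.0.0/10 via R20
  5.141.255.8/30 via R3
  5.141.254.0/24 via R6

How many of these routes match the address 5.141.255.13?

Prefixes containing 5.141.255.13:
  5.128.0.0/9 (5.128.0.0 - 5.255.255.255)
  5.128.0.0/10 (5.128.0.0 - 5.191.255.255)
  5.141.252.0/22 (5.141.252.0 - 5.141.255.255)
Total matching entries: 3.

3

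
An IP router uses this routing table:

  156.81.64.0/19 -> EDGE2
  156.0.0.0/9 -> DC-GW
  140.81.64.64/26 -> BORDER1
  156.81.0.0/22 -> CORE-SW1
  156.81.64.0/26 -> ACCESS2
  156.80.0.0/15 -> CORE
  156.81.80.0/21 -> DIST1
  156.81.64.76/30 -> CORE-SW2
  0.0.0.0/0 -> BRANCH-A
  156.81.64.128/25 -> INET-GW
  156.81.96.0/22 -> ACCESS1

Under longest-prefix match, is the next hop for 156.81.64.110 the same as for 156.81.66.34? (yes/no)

yes

156.81.64.110: longest match 156.81.64.0/19 -> EDGE2
156.81.66.34: longest match 156.81.64.0/19 -> EDGE2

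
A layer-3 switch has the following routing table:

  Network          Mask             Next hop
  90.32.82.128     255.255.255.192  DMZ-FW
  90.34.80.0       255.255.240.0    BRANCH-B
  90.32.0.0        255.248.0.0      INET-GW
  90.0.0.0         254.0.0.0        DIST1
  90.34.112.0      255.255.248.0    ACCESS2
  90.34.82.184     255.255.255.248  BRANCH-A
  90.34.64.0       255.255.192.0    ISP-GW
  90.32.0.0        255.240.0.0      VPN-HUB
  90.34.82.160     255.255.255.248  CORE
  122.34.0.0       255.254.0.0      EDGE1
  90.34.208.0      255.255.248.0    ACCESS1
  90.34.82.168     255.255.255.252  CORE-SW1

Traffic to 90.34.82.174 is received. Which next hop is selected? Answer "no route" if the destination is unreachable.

BRANCH-B

Routes whose prefix contains 90.34.82.174:
  90.0.0.0/7 (90.0.0.0 - 91.255.255.255) -> DIST1
  90.32.0.0/12 (90.32.0.0 - 90.47.255.255) -> VPN-HUB
  90.32.0.0/13 (90.32.0.0 - 90.39.255.255) -> INET-GW
  90.34.64.0/18 (90.34.64.0 - 90.34.127.255) -> ISP-GW
  90.34.80.0/20 (90.34.80.0 - 90.34.95.255) -> BRANCH-B
More-specific entries that do NOT match:
  90.34.82.168/30 (90.34.82.168 - 90.34.82.171) does not contain 90.34.82.174
  90.34.82.184/29 (90.34.82.184 - 90.34.82.191) does not contain 90.34.82.174
  90.34.82.160/29 (90.34.82.160 - 90.34.82.167) does not contain 90.34.82.174
  90.32.82.128/26 (90.32.82.128 - 90.32.82.191) does not contain 90.34.82.174
  90.34.112.0/21 (90.34.112.0 - 90.34.119.255) does not contain 90.34.82.174
  90.34.208.0/21 (90.34.208.0 - 90.34.215.255) does not contain 90.34.82.174
Longest matching prefix is /20 -> next hop BRANCH-B.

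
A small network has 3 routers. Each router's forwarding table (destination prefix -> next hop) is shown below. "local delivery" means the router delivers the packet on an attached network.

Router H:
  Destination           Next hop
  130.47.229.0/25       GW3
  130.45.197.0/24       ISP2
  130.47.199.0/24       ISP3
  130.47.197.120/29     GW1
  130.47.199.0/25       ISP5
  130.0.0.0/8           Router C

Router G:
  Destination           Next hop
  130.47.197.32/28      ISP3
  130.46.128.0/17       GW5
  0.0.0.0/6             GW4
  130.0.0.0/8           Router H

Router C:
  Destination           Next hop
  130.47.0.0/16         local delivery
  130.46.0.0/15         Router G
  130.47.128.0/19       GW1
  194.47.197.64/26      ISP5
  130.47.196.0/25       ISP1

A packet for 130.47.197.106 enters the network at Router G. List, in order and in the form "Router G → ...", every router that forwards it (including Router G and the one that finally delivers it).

At Router G: longest match for 130.47.197.106 is 130.0.0.0/8 -> Router H
At Router H: longest match for 130.47.197.106 is 130.0.0.0/8 -> Router C
At Router C: longest match for 130.47.197.106 is 130.47.0.0/16 -> local delivery

Router G → Router H → Router C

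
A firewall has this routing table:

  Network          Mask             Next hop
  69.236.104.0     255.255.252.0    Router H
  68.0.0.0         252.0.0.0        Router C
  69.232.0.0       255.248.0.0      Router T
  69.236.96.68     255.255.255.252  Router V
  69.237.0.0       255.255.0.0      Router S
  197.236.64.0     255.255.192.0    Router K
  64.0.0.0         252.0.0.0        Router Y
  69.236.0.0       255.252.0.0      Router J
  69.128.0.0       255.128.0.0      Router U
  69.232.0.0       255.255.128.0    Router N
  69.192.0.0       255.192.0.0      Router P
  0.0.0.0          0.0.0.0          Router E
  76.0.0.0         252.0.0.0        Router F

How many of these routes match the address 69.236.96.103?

Prefixes containing 69.236.96.103:
  0.0.0.0/0 (default, matches everything)
  68.0.0.0/6 (68.0.0.0 - 71.255.255.255)
  69.128.0.0/9 (69.128.0.0 - 69.255.255.255)
  69.192.0.0/10 (69.192.0.0 - 69.255.255.255)
  69.232.0.0/13 (69.232.0.0 - 69.239.255.255)
  69.236.0.0/14 (69.236.0.0 - 69.239.255.255)
Total matching entries: 6.

6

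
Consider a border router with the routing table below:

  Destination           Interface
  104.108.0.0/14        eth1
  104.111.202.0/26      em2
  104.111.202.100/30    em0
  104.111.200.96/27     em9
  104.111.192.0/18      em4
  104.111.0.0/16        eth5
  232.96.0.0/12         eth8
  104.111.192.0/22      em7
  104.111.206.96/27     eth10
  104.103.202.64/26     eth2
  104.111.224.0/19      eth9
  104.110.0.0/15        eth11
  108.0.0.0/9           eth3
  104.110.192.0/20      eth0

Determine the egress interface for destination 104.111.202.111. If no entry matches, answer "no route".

em4

Routes whose prefix contains 104.111.202.111:
  104.108.0.0/14 (104.108.0.0 - 104.111.255.255) -> eth1
  104.110.0.0/15 (104.110.0.0 - 104.111.255.255) -> eth11
  104.111.0.0/16 (104.111.0.0 - 104.111.255.255) -> eth5
  104.111.192.0/18 (104.111.192.0 - 104.111.255.255) -> em4
More-specific entries that do NOT match:
  104.111.202.100/30 (104.111.202.100 - 104.111.202.103) does not contain 104.111.202.111
  104.111.200.96/27 (104.111.200.96 - 104.111.200.127) does not contain 104.111.202.111
  104.111.206.96/27 (104.111.206.96 - 104.111.206.127) does not contain 104.111.202.111
  104.111.202.0/26 (104.111.202.0 - 104.111.202.63) does not contain 104.111.202.111
  104.103.202.64/26 (104.103.202.64 - 104.103.202.127) does not contain 104.111.202.111
  104.111.192.0/22 (104.111.192.0 - 104.111.195.255) does not contain 104.111.202.111
  104.110.192.0/20 (104.110.192.0 - 104.110.207.255) does not contain 104.111.202.111
  104.111.224.0/19 (104.111.224.0 - 104.111.255.255) does not contain 104.111.202.111
Longest matching prefix is /18 -> interface em4.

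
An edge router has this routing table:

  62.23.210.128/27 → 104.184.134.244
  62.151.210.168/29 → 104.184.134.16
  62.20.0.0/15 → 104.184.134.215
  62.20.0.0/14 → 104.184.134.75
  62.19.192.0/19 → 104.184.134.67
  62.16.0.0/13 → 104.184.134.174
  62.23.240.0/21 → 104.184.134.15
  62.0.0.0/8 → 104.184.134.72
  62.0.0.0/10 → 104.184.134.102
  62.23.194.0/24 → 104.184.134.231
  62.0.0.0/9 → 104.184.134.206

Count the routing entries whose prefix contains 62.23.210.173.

Prefixes containing 62.23.210.173:
  62.0.0.0/8 (62.0.0.0 - 62.255.255.255)
  62.0.0.0/9 (62.0.0.0 - 62.127.255.255)
  62.0.0.0/10 (62.0.0.0 - 62.63.255.255)
  62.16.0.0/13 (62.16.0.0 - 62.23.255.255)
  62.20.0.0/14 (62.20.0.0 - 62.23.255.255)
Total matching entries: 5.

5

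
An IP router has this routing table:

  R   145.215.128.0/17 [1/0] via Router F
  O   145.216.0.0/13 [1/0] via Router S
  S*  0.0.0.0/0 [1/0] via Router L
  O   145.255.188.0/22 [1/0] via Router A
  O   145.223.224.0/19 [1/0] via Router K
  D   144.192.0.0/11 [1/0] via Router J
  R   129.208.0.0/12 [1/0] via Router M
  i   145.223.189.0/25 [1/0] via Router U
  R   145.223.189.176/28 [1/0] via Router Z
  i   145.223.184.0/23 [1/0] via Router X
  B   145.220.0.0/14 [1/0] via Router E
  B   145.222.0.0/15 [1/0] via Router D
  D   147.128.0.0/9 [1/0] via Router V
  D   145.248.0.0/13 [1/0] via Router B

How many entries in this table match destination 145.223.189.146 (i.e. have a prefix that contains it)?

4

Prefixes containing 145.223.189.146:
  0.0.0.0/0 (default, matches everything)
  145.216.0.0/13 (145.216.0.0 - 145.223.255.255)
  145.220.0.0/14 (145.220.0.0 - 145.223.255.255)
  145.222.0.0/15 (145.222.0.0 - 145.223.255.255)
Total matching entries: 4.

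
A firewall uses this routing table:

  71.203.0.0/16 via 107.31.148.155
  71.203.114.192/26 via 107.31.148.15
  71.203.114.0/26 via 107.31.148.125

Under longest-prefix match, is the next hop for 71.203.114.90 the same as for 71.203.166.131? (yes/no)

yes

71.203.114.90: longest match 71.203.0.0/16 -> 107.31.148.155
71.203.166.131: longest match 71.203.0.0/16 -> 107.31.148.155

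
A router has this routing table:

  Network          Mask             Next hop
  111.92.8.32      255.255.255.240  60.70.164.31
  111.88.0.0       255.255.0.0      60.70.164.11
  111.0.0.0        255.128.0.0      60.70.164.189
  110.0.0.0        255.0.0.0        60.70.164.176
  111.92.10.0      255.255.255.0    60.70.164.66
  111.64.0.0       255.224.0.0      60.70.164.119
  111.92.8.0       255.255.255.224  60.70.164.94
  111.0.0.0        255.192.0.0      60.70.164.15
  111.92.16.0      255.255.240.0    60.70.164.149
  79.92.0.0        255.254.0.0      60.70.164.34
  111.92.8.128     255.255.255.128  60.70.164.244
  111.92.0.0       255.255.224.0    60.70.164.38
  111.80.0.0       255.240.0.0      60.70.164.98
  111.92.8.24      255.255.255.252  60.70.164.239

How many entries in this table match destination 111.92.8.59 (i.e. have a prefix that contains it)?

Prefixes containing 111.92.8.59:
  111.0.0.0/9 (111.0.0.0 - 111.127.255.255)
  111.64.0.0/11 (111.64.0.0 - 111.95.255.255)
  111.80.0.0/12 (111.80.0.0 - 111.95.255.255)
  111.92.0.0/19 (111.92.0.0 - 111.92.31.255)
Total matching entries: 4.

4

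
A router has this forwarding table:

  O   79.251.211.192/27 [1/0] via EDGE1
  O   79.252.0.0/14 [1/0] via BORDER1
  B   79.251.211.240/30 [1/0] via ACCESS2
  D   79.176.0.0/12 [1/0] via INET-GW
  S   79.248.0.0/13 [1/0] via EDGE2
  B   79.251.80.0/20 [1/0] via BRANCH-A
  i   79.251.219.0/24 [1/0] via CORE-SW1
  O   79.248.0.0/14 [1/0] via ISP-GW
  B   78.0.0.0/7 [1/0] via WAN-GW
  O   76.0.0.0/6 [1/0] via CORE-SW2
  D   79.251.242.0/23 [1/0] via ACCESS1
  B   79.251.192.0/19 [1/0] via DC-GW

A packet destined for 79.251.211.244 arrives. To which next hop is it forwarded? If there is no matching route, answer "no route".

DC-GW

Routes whose prefix contains 79.251.211.244:
  76.0.0.0/6 (76.0.0.0 - 79.255.255.255) -> CORE-SW2
  78.0.0.0/7 (78.0.0.0 - 79.255.255.255) -> WAN-GW
  79.248.0.0/13 (79.248.0.0 - 79.255.255.255) -> EDGE2
  79.248.0.0/14 (79.248.0.0 - 79.251.255.255) -> ISP-GW
  79.251.192.0/19 (79.251.192.0 - 79.251.223.255) -> DC-GW
More-specific entries that do NOT match:
  79.251.211.240/30 (79.251.211.240 - 79.251.211.243) does not contain 79.251.211.244
  79.251.211.192/27 (79.251.211.192 - 79.251.211.223) does not contain 79.251.211.244
  79.251.219.0/24 (79.251.219.0 - 79.251.219.255) does not contain 79.251.211.244
  79.251.242.0/23 (79.251.242.0 - 79.251.243.255) does not contain 79.251.211.244
  79.251.80.0/20 (79.251.80.0 - 79.251.95.255) does not contain 79.251.211.244
Longest matching prefix is /19 -> next hop DC-GW.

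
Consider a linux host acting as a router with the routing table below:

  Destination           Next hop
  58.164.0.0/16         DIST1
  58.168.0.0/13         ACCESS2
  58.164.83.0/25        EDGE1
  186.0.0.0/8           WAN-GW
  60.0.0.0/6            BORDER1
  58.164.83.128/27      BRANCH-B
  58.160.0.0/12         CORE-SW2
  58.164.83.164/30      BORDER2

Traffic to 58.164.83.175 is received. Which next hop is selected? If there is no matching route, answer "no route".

Routes whose prefix contains 58.164.83.175:
  58.160.0.0/12 (58.160.0.0 - 58.175.255.255) -> CORE-SW2
  58.164.0.0/16 (58.164.0.0 - 58.164.255.255) -> DIST1
More-specific entries that do NOT match:
  58.164.83.164/30 (58.164.83.164 - 58.164.83.167) does not contain 58.164.83.175
  58.164.83.128/27 (58.164.83.128 - 58.164.83.159) does not contain 58.164.83.175
  58.164.83.0/25 (58.164.83.0 - 58.164.83.127) does not contain 58.164.83.175
Longest matching prefix is /16 -> next hop DIST1.

DIST1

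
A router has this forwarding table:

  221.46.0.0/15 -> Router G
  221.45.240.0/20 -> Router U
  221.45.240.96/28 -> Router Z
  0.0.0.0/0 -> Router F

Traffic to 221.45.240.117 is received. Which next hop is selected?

Router U

Routes whose prefix contains 221.45.240.117:
  0.0.0.0/0 (default, matches everything) -> Router F
  221.45.240.0/20 (221.45.240.0 - 221.45.255.255) -> Router U
More-specific entries that do NOT match:
  221.45.240.96/28 (221.45.240.96 - 221.45.240.111) does not contain 221.45.240.117
Longest matching prefix is /20 -> next hop Router U.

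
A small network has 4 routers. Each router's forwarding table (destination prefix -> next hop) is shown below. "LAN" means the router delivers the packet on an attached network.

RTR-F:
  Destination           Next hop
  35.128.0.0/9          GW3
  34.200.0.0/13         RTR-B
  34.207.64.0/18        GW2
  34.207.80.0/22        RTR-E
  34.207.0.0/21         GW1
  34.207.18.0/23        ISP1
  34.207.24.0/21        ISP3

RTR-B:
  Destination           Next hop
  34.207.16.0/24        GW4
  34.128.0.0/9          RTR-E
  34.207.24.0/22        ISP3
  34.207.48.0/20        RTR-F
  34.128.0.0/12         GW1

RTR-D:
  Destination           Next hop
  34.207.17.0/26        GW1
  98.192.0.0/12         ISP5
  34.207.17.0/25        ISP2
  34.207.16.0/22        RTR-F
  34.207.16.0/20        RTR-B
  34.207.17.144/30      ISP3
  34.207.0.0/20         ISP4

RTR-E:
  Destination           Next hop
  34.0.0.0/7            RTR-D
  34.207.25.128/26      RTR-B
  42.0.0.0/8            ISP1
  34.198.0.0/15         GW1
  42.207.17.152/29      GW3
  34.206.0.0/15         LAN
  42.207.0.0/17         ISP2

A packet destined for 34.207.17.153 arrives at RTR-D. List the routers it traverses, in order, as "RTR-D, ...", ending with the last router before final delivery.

At RTR-D: longest match for 34.207.17.153 is 34.207.16.0/22 -> RTR-F
At RTR-F: longest match for 34.207.17.153 is 34.200.0.0/13 -> RTR-B
At RTR-B: longest match for 34.207.17.153 is 34.128.0.0/9 -> RTR-E
At RTR-E: longest match for 34.207.17.153 is 34.206.0.0/15 -> LAN

RTR-D, RTR-F, RTR-B, RTR-E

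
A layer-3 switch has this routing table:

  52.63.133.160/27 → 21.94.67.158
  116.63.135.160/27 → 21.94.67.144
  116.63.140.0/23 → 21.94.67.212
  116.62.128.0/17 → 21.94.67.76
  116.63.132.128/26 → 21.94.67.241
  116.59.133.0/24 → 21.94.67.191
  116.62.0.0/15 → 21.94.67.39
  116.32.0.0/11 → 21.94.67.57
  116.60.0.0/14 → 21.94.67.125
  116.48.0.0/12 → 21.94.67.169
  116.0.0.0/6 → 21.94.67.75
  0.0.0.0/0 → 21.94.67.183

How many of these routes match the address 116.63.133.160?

Prefixes containing 116.63.133.160:
  0.0.0.0/0 (default, matches everything)
  116.0.0.0/6 (116.0.0.0 - 119.255.255.255)
  116.32.0.0/11 (116.32.0.0 - 116.63.255.255)
  116.48.0.0/12 (116.48.0.0 - 116.63.255.255)
  116.60.0.0/14 (116.60.0.0 - 116.63.255.255)
  116.62.0.0/15 (116.62.0.0 - 116.63.255.255)
Total matching entries: 6.

6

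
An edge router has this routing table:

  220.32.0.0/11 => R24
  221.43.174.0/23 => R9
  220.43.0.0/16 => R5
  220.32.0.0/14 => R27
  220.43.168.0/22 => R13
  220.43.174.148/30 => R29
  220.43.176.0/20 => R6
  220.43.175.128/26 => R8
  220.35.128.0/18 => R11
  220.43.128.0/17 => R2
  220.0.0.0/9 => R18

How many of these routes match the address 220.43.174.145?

4

Prefixes containing 220.43.174.145:
  220.0.0.0/9 (220.0.0.0 - 220.127.255.255)
  220.32.0.0/11 (220.32.0.0 - 220.63.255.255)
  220.43.0.0/16 (220.43.0.0 - 220.43.255.255)
  220.43.128.0/17 (220.43.128.0 - 220.43.255.255)
Total matching entries: 4.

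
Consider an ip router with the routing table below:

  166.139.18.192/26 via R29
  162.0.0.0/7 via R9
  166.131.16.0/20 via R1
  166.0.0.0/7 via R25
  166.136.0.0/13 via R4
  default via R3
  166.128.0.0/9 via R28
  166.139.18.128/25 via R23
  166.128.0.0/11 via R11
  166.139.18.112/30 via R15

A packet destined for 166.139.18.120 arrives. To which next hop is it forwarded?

Routes whose prefix contains 166.139.18.120:
  0.0.0.0/0 (default, matches everything) -> R3
  166.0.0.0/7 (166.0.0.0 - 167.255.255.255) -> R25
  166.128.0.0/9 (166.128.0.0 - 166.255.255.255) -> R28
  166.128.0.0/11 (166.128.0.0 - 166.159.255.255) -> R11
  166.136.0.0/13 (166.136.0.0 - 166.143.255.255) -> R4
More-specific entries that do NOT match:
  166.139.18.112/30 (166.139.18.112 - 166.139.18.115) does not contain 166.139.18.120
  166.139.18.192/26 (166.139.18.192 - 166.139.18.255) does not contain 166.139.18.120
  166.139.18.128/25 (166.139.18.128 - 166.139.18.255) does not contain 166.139.18.120
  166.131.16.0/20 (166.131.16.0 - 166.131.31.255) does not contain 166.139.18.120
Longest matching prefix is /13 -> next hop R4.

R4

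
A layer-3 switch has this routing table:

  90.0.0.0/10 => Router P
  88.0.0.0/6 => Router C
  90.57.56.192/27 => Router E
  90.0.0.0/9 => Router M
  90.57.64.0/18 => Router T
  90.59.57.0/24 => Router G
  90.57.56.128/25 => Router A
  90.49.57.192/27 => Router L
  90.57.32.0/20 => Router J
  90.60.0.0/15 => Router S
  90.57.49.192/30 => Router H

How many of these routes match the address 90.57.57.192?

Prefixes containing 90.57.57.192:
  88.0.0.0/6 (88.0.0.0 - 91.255.255.255)
  90.0.0.0/9 (90.0.0.0 - 90.127.255.255)
  90.0.0.0/10 (90.0.0.0 - 90.63.255.255)
Total matching entries: 3.

3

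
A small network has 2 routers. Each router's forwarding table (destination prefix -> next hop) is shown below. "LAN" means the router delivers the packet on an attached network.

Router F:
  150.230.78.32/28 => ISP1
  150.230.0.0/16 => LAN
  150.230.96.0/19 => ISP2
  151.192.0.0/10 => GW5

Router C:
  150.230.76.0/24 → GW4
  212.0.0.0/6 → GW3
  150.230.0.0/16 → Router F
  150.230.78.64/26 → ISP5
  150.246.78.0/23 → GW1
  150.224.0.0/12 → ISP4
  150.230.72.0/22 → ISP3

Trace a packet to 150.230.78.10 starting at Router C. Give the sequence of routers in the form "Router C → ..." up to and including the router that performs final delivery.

Router C → Router F

At Router C: longest match for 150.230.78.10 is 150.230.0.0/16 -> Router F
At Router F: longest match for 150.230.78.10 is 150.230.0.0/16 -> LAN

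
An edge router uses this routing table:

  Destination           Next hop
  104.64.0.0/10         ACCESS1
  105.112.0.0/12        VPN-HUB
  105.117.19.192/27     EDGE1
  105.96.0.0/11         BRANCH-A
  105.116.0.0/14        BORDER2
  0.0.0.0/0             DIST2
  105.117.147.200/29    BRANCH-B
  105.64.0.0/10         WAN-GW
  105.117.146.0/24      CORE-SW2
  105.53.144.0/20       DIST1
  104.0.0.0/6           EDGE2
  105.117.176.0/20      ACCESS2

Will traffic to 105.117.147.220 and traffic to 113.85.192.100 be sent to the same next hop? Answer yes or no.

no

105.117.147.220: longest match 105.116.0.0/14 -> BORDER2
113.85.192.100: longest match 0.0.0.0/0 -> DIST2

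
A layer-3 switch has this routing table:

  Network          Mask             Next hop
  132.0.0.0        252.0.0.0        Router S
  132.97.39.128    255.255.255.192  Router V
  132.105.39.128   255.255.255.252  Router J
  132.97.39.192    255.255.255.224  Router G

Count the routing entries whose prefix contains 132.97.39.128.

2

Prefixes containing 132.97.39.128:
  132.0.0.0/6 (132.0.0.0 - 135.255.255.255)
  132.97.39.128/26 (132.97.39.128 - 132.97.39.191)
Total matching entries: 2.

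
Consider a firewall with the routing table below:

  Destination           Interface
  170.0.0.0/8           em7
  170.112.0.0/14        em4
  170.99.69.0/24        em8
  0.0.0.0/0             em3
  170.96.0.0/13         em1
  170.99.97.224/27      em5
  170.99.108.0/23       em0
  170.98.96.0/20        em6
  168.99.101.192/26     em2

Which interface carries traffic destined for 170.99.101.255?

em1

Routes whose prefix contains 170.99.101.255:
  0.0.0.0/0 (default, matches everything) -> em3
  170.0.0.0/8 (170.0.0.0 - 170.255.255.255) -> em7
  170.96.0.0/13 (170.96.0.0 - 170.103.255.255) -> em1
More-specific entries that do NOT match:
  170.99.97.224/27 (170.99.97.224 - 170.99.97.255) does not contain 170.99.101.255
  168.99.101.192/26 (168.99.101.192 - 168.99.101.255) does not contain 170.99.101.255
  170.99.69.0/24 (170.99.69.0 - 170.99.69.255) does not contain 170.99.101.255
  170.99.108.0/23 (170.99.108.0 - 170.99.109.255) does not contain 170.99.101.255
  170.98.96.0/20 (170.98.96.0 - 170.98.111.255) does not contain 170.99.101.255
  170.112.0.0/14 (170.112.0.0 - 170.115.255.255) does not contain 170.99.101.255
Longest matching prefix is /13 -> interface em1.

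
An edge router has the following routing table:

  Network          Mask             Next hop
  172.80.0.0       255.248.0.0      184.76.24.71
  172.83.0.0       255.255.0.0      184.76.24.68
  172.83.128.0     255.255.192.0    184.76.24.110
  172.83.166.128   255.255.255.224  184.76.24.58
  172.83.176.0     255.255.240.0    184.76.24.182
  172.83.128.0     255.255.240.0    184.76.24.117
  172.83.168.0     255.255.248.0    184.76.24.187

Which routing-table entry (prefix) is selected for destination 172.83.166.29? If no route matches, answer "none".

Entries matching 172.83.166.29:
  172.80.0.0/13 (172.80.0.0 - 172.87.255.255)
  172.83.0.0/16 (172.83.0.0 - 172.83.255.255)
  172.83.128.0/18 (172.83.128.0 - 172.83.191.255)
Most specific is 172.83.128.0/18.

172.83.128.0/18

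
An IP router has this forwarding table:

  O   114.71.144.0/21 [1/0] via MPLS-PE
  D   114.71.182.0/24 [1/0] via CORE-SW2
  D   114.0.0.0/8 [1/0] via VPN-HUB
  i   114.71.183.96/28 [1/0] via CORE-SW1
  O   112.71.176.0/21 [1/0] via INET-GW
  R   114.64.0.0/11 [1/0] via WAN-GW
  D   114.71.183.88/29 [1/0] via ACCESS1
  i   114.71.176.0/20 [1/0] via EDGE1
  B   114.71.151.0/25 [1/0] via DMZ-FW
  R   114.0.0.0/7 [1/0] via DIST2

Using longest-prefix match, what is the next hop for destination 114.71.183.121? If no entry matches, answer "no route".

Routes whose prefix contains 114.71.183.121:
  114.0.0.0/7 (114.0.0.0 - 115.255.255.255) -> DIST2
  114.0.0.0/8 (114.0.0.0 - 114.255.255.255) -> VPN-HUB
  114.64.0.0/11 (114.64.0.0 - 114.95.255.255) -> WAN-GW
  114.71.176.0/20 (114.71.176.0 - 114.71.191.255) -> EDGE1
More-specific entries that do NOT match:
  114.71.183.88/29 (114.71.183.88 - 114.71.183.95) does not contain 114.71.183.121
  114.71.183.96/28 (114.71.183.96 - 114.71.183.111) does not contain 114.71.183.121
  114.71.151.0/25 (114.71.151.0 - 114.71.151.127) does not contain 114.71.183.121
  114.71.182.0/24 (114.71.182.0 - 114.71.182.255) does not contain 114.71.183.121
  114.71.144.0/21 (114.71.144.0 - 114.71.151.255) does not contain 114.71.183.121
  112.71.176.0/21 (112.71.176.0 - 112.71.183.255) does not contain 114.71.183.121
Longest matching prefix is /20 -> next hop EDGE1.

EDGE1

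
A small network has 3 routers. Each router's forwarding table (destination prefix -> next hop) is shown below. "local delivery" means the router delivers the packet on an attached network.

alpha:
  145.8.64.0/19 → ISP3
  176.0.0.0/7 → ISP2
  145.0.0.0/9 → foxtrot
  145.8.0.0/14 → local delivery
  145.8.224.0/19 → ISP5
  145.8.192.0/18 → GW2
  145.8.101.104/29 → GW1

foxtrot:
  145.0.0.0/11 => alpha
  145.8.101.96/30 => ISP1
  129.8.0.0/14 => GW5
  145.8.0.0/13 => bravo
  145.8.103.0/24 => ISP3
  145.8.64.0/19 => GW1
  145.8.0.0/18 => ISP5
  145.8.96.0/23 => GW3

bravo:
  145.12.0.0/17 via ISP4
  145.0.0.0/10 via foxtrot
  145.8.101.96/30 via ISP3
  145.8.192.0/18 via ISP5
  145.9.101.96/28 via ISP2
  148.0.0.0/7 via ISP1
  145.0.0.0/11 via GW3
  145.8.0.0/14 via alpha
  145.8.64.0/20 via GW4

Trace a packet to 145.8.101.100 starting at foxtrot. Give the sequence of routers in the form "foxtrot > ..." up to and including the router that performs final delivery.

At foxtrot: longest match for 145.8.101.100 is 145.8.0.0/13 -> bravo
At bravo: longest match for 145.8.101.100 is 145.8.0.0/14 -> alpha
At alpha: longest match for 145.8.101.100 is 145.8.0.0/14 -> local delivery

foxtrot > bravo > alpha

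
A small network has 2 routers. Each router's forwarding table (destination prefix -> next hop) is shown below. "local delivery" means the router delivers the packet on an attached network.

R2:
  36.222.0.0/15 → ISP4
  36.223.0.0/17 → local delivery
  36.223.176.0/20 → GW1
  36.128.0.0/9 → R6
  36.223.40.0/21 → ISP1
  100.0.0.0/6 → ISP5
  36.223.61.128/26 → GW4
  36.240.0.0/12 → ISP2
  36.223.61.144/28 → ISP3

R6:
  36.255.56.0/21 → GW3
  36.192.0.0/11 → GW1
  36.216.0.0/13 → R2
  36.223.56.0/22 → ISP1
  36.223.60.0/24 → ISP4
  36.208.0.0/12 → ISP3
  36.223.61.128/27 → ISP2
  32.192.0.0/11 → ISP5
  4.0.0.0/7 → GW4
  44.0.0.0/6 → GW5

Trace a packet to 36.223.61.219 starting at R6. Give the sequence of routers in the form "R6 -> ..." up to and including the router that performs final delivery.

R6 -> R2

At R6: longest match for 36.223.61.219 is 36.216.0.0/13 -> R2
At R2: longest match for 36.223.61.219 is 36.223.0.0/17 -> local delivery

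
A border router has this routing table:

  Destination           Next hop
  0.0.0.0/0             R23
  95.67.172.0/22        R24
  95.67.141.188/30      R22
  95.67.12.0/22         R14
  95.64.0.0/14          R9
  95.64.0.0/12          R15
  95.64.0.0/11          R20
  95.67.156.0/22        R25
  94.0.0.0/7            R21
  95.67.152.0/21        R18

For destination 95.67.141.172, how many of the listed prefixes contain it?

Prefixes containing 95.67.141.172:
  0.0.0.0/0 (default, matches everything)
  94.0.0.0/7 (94.0.0.0 - 95.255.255.255)
  95.64.0.0/11 (95.64.0.0 - 95.95.255.255)
  95.64.0.0/12 (95.64.0.0 - 95.79.255.255)
  95.64.0.0/14 (95.64.0.0 - 95.67.255.255)
Total matching entries: 5.

5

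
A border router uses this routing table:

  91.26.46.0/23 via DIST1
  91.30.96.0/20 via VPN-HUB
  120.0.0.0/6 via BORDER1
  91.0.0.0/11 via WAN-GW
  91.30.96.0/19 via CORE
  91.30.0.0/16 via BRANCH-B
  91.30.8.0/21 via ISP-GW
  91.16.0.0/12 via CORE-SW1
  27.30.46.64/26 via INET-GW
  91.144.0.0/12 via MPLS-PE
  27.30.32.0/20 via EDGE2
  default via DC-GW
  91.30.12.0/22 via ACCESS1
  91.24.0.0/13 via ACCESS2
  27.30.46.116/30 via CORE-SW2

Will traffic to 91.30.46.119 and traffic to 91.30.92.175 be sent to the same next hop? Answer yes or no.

yes

91.30.46.119: longest match 91.30.0.0/16 -> BRANCH-B
91.30.92.175: longest match 91.30.0.0/16 -> BRANCH-B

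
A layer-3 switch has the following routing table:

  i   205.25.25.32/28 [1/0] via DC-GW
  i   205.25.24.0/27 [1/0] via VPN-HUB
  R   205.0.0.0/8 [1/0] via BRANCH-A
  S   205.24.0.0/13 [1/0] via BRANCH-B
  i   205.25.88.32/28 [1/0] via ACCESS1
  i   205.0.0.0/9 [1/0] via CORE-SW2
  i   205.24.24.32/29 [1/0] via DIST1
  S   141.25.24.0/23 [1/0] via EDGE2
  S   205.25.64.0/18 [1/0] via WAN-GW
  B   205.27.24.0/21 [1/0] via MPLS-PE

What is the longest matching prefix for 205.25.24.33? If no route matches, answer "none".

Entries matching 205.25.24.33:
  205.0.0.0/8 (205.0.0.0 - 205.255.255.255)
  205.0.0.0/9 (205.0.0.0 - 205.127.255.255)
  205.24.0.0/13 (205.24.0.0 - 205.31.255.255)
Most specific is 205.24.0.0/13.

205.24.0.0/13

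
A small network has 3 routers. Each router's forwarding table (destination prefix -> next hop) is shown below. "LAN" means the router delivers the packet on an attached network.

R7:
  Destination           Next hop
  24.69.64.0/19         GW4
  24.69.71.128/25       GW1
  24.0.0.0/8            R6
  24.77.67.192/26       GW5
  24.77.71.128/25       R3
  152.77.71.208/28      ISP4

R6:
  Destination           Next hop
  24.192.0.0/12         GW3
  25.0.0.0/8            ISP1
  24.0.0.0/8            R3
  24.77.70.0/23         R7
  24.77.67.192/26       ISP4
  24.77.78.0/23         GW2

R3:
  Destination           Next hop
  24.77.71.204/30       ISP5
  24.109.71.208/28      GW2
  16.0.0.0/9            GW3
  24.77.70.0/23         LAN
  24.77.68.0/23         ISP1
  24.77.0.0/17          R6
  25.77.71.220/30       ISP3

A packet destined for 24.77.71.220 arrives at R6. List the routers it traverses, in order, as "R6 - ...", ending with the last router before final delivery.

R6 - R7 - R3

At R6: longest match for 24.77.71.220 is 24.77.70.0/23 -> R7
At R7: longest match for 24.77.71.220 is 24.77.71.128/25 -> R3
At R3: longest match for 24.77.71.220 is 24.77.70.0/23 -> LAN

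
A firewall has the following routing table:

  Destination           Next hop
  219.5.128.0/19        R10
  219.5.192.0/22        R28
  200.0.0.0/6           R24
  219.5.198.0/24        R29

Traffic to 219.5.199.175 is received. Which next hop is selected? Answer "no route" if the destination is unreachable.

no route

No entry's prefix contains 219.5.199.175; there is no default route.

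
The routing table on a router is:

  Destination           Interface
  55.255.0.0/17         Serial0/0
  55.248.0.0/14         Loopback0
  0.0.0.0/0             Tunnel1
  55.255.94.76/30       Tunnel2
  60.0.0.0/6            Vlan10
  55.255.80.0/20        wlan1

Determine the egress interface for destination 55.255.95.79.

Routes whose prefix contains 55.255.95.79:
  0.0.0.0/0 (default, matches everything) -> Tunnel1
  55.255.0.0/17 (55.255.0.0 - 55.255.127.255) -> Serial0/0
  55.255.80.0/20 (55.255.80.0 - 55.255.95.255) -> wlan1
More-specific entries that do NOT match:
  55.255.94.76/30 (55.255.94.76 - 55.255.94.79) does not contain 55.255.95.79
Longest matching prefix is /20 -> interface wlan1.

wlan1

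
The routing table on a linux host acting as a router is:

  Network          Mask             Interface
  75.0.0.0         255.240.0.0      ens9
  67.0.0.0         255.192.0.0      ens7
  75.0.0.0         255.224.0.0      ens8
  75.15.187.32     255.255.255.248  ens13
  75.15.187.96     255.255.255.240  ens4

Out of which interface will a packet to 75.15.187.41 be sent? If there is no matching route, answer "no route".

ens9

Routes whose prefix contains 75.15.187.41:
  75.0.0.0/11 (75.0.0.0 - 75.31.255.255) -> ens8
  75.0.0.0/12 (75.0.0.0 - 75.15.255.255) -> ens9
More-specific entries that do NOT match:
  75.15.187.32/29 (75.15.187.32 - 75.15.187.39) does not contain 75.15.187.41
  75.15.187.96/28 (75.15.187.96 - 75.15.187.111) does not contain 75.15.187.41
Longest matching prefix is /12 -> interface ens9.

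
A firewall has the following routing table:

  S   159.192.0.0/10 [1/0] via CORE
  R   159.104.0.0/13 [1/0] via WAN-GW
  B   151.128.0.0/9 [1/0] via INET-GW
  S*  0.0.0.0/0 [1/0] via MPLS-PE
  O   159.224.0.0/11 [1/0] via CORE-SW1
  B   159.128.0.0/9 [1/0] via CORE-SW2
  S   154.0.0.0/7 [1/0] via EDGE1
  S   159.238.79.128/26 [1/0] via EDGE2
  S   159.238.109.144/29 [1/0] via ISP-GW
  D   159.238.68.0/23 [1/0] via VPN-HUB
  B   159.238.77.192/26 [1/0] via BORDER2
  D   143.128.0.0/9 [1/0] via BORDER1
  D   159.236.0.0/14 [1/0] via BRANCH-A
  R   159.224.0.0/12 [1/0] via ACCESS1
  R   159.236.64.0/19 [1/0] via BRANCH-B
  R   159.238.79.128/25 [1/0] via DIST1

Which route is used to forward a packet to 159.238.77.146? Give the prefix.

Entries matching 159.238.77.146:
  0.0.0.0/0 (default, matches everything)
  159.128.0.0/9 (159.128.0.0 - 159.255.255.255)
  159.192.0.0/10 (159.192.0.0 - 159.255.255.255)
  159.224.0.0/11 (159.224.0.0 - 159.255.255.255)
  159.224.0.0/12 (159.224.0.0 - 159.239.255.255)
  159.236.0.0/14 (159.236.0.0 - 159.239.255.255)
Most specific is 159.236.0.0/14.

159.236.0.0/14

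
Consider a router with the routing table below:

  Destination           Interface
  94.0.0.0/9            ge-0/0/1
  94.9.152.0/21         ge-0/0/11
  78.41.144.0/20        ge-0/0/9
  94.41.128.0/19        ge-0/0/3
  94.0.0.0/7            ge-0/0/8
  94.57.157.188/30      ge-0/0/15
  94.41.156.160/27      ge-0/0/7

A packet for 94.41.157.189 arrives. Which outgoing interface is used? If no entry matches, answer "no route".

Routes whose prefix contains 94.41.157.189:
  94.0.0.0/7 (94.0.0.0 - 95.255.255.255) -> ge-0/0/8
  94.0.0.0/9 (94.0.0.0 - 94.127.255.255) -> ge-0/0/1
  94.41.128.0/19 (94.41.128.0 - 94.41.159.255) -> ge-0/0/3
More-specific entries that do NOT match:
  94.57.157.188/30 (94.57.157.188 - 94.57.157.191) does not contain 94.41.157.189
  94.41.156.160/27 (94.41.156.160 - 94.41.156.191) does not contain 94.41.157.189
  94.9.152.0/21 (94.9.152.0 - 94.9.159.255) does not contain 94.41.157.189
  78.41.144.0/20 (78.41.144.0 - 78.41.159.255) does not contain 94.41.157.189
Longest matching prefix is /19 -> interface ge-0/0/3.

ge-0/0/3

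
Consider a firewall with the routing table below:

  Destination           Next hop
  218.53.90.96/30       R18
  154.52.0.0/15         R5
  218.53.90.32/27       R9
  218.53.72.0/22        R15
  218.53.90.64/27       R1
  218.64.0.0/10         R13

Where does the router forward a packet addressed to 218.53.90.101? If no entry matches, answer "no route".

No entry's prefix contains 218.53.90.101; there is no default route.

no route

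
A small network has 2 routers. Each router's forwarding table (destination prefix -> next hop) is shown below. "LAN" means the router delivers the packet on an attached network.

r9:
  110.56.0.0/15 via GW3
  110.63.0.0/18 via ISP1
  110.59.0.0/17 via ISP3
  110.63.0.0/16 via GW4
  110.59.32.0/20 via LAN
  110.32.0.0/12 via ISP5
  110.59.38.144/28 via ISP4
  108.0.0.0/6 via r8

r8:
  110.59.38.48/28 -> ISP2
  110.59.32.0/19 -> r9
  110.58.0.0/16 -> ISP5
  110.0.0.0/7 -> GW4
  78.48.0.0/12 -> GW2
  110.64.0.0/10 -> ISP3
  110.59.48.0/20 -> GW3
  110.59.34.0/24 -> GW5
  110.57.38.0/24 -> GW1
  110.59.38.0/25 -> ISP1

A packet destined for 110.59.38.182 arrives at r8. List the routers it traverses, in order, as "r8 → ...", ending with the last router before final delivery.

At r8: longest match for 110.59.38.182 is 110.59.32.0/19 -> r9
At r9: longest match for 110.59.38.182 is 110.59.32.0/20 -> LAN

r8 → r9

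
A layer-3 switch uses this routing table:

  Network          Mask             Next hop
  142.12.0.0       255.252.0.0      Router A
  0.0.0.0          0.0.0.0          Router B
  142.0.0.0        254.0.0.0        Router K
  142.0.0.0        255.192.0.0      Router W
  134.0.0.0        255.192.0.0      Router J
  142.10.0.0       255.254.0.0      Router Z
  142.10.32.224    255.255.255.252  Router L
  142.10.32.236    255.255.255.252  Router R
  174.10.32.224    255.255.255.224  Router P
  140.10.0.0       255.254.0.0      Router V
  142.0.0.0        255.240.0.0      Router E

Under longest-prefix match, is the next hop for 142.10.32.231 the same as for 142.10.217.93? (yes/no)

142.10.32.231: longest match 142.10.0.0/15 -> Router Z
142.10.217.93: longest match 142.10.0.0/15 -> Router Z

yes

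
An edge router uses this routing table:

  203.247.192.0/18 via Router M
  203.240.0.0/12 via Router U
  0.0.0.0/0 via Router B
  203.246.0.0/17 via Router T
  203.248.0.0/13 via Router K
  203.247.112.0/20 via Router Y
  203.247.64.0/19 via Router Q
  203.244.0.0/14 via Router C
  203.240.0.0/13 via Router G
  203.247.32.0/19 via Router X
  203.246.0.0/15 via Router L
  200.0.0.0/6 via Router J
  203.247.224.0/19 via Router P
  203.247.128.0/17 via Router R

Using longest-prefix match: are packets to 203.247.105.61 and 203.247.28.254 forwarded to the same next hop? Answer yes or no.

yes

203.247.105.61: longest match 203.246.0.0/15 -> Router L
203.247.28.254: longest match 203.246.0.0/15 -> Router L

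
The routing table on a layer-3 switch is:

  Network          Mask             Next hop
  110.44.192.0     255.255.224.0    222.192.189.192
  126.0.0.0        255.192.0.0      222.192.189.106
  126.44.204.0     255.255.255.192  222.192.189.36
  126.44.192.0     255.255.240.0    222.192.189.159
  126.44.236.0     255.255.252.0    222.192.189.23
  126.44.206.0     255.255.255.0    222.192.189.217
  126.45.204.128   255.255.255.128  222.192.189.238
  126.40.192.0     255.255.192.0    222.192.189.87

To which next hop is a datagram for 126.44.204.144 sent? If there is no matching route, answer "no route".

Routes whose prefix contains 126.44.204.144:
  126.0.0.0/10 (126.0.0.0 - 126.63.255.255) -> 222.192.189.106
  126.44.192.0/20 (126.44.192.0 - 126.44.207.255) -> 222.192.189.159
More-specific entries that do NOT match:
  126.44.204.0/26 (126.44.204.0 - 126.44.204.63) does not contain 126.44.204.144
  126.45.204.128/25 (126.45.204.128 - 126.45.204.255) does not contain 126.44.204.144
  126.44.206.0/24 (126.44.206.0 - 126.44.206.255) does not contain 126.44.204.144
  126.44.236.0/22 (126.44.236.0 - 126.44.239.255) does not contain 126.44.204.144
Longest matching prefix is /20 -> next hop 222.192.189.159.

222.192.189.159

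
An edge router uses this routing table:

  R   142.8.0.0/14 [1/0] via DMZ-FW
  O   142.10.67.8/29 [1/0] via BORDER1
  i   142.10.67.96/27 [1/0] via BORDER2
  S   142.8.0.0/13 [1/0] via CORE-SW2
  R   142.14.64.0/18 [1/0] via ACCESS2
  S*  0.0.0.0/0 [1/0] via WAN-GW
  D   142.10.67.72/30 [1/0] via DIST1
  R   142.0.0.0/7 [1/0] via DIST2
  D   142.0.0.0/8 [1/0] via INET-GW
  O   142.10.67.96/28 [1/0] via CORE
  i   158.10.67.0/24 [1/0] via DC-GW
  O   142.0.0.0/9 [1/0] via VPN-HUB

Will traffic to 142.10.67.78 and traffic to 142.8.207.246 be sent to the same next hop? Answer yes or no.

142.10.67.78: longest match 142.8.0.0/14 -> DMZ-FW
142.8.207.246: longest match 142.8.0.0/14 -> DMZ-FW

yes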